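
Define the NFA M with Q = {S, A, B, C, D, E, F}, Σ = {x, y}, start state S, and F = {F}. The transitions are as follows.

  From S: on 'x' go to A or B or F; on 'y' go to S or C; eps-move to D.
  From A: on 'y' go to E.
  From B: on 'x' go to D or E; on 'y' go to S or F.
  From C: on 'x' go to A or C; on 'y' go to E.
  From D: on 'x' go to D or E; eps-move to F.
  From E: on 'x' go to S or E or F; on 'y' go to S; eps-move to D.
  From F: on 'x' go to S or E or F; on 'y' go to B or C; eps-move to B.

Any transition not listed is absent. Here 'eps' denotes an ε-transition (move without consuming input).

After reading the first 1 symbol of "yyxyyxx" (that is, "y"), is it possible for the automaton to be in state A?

Start: ε-closure({S}) = {S, B, D, F}.
Read 'y': {S, B, D, F} → {S, B, C, D, F}.
State A is not in {S, B, C, D, F}.

No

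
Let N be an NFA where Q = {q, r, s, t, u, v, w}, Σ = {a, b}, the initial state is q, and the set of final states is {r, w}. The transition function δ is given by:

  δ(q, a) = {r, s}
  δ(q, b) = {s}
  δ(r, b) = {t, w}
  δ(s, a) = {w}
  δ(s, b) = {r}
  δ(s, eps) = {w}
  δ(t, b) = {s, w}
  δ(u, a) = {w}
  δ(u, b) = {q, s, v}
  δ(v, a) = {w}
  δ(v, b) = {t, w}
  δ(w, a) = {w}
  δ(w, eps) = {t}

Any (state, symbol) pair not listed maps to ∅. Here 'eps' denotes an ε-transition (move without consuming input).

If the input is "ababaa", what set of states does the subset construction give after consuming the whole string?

{t, w}

Start in {q}.
Read 'a': {q} → {r, s, t, w}.
Read 'b': {r, s, t, w} → {r, s, t, w}.
Read 'a': {r, s, t, w} → {t, w}.
Read 'b': {t, w} → {s, t, w}.
Read 'a': {s, t, w} → {t, w}.
Read 'a': {t, w} → {t, w}.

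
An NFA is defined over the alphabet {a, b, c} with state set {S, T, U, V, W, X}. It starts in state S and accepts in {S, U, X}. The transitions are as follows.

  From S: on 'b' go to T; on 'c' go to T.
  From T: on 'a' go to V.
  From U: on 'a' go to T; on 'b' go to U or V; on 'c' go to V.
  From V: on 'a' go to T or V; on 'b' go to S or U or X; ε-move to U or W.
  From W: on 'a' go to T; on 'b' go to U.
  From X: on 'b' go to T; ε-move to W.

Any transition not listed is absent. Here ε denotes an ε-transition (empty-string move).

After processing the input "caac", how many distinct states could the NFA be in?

3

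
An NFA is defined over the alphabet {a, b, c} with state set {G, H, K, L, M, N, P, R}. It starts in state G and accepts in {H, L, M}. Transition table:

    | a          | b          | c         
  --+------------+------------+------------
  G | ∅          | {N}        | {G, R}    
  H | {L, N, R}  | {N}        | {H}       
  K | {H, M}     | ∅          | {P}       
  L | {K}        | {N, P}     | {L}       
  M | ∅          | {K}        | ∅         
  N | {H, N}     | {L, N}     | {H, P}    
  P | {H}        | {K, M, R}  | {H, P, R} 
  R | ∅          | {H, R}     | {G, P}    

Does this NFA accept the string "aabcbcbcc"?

Start in {G}.
Read 'a': G→∅; now ∅.
The set is empty and remains empty for the remaining 8 symbols.
The final set ∅ contains no accepting state.

No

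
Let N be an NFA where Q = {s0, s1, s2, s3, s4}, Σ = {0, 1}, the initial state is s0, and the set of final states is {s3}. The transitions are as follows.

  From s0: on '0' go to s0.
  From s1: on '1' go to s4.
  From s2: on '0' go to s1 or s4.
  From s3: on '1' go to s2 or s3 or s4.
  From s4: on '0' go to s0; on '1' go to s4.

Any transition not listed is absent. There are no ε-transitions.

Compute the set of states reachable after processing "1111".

Start in {s0}.
Read '1': {s0} → ∅.
The set is empty and remains empty for the remaining 3 symbols.

∅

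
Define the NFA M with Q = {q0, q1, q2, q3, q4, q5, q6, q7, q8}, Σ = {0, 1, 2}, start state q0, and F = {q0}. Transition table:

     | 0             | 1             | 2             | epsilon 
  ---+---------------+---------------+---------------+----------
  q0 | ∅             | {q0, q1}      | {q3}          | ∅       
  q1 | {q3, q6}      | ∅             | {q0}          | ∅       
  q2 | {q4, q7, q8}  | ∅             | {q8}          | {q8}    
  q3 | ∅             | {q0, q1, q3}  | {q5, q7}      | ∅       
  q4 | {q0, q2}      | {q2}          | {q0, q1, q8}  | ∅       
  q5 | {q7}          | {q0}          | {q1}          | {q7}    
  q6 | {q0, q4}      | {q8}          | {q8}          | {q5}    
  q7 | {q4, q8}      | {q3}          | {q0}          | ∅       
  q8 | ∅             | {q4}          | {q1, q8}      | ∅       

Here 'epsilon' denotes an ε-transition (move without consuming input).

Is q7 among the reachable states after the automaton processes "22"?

Yes

Start in {q0}.
Read '2': q0→{q3}; now {q3}.
Read '2': q3→{q5, q7}; now {q5, q7}.
State q7 is in {q5, q7}.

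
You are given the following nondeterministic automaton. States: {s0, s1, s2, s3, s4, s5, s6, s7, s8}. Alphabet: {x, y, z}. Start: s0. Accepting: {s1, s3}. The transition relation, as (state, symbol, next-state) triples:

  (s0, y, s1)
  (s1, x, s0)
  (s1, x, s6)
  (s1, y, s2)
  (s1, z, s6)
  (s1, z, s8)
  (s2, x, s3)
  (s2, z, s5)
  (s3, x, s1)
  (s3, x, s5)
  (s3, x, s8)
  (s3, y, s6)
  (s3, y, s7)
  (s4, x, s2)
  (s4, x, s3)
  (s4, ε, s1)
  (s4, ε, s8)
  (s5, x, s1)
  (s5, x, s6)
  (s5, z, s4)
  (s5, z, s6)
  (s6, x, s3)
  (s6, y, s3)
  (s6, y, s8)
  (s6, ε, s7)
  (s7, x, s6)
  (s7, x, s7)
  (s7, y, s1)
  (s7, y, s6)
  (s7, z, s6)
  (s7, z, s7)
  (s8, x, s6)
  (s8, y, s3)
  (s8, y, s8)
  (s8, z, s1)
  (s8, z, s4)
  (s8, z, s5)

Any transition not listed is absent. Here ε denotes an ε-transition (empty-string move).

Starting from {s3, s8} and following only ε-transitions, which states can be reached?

Begin with {s3, s8}.
No ε-moves leave this set, so the closure equals the set itself.

{s3, s8}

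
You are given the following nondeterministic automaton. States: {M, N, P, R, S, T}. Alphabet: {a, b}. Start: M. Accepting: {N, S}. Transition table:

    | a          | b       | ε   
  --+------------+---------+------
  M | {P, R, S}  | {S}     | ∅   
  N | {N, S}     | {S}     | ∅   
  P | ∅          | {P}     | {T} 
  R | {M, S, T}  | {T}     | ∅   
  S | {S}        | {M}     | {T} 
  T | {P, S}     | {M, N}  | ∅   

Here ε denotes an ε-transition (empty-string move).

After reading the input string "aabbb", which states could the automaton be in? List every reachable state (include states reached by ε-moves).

{M, N, P, S, T}

Start in {M}.
Read 'a': {M} → {P, R, S, T}.
Read 'a': {P, R, S, T} → {M, P, S, T}.
Read 'b': {M, P, S, T} → {M, N, P, S, T}.
Read 'b': {M, N, P, S, T} → {M, N, P, S, T}.
Read 'b': {M, N, P, S, T} → {M, N, P, S, T}.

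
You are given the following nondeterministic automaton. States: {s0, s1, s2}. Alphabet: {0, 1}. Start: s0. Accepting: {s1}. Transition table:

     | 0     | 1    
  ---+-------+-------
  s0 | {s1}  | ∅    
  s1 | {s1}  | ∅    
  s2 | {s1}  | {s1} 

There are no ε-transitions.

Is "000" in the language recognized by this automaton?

Start in {s0}.
Read '0': {s0} → {s1}.
Read '0': {s1} → {s1}.
Read '0': {s1} → {s1}.
The final set {s1} contains the accepting state s1.

Yes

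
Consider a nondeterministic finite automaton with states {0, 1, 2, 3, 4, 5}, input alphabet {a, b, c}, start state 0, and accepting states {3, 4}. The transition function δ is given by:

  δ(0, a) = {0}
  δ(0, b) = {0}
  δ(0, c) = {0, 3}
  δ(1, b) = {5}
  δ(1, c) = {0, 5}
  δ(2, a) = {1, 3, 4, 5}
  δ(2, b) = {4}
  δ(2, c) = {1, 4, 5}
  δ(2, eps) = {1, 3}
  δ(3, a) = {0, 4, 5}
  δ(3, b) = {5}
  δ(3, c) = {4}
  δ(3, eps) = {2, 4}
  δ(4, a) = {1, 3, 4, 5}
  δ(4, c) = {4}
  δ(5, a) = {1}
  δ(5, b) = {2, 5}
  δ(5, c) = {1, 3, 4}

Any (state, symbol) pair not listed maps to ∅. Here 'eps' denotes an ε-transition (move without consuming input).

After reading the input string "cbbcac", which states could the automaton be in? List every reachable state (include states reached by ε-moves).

Start in {0}.
Read 'c': 0→{0, 3}; union {0, 3}; ε-closure = {0, 1, 2, 3, 4}.
Read 'b': 0→{0}, 1→{5}, 2→{4}, 3→{5}, 4→∅; now {0, 4, 5}.
Read 'b': 0→{0}, 4→∅, 5→{2, 5}; union {0, 2, 5}; ε-closure = {0, 1, 2, 3, 4, 5}.
Read 'c': 0→{0, 3}, 1→{0, 5}, 2→{1, 4, 5}, 3→{4}, 4→{4}, 5→{1, 3, 4}; union {0, 1, 3, 4, 5}; ε-closure = {0, 1, 2, 3, 4, 5}.
Read 'a': 0→{0}, 1→∅, 2→{1, 3, 4, 5}, 3→{0, 4, 5}, 4→{1, 3, 4, 5}, 5→{1}; union {0, 1, 3, 4, 5}; ε-closure = {0, 1, 2, 3, 4, 5}.
Read 'c': 0→{0, 3}, 1→{0, 5}, 2→{1, 4, 5}, 3→{4}, 4→{4}, 5→{1, 3, 4}; union {0, 1, 3, 4, 5}; ε-closure = {0, 1, 2, 3, 4, 5}.

{0, 1, 2, 3, 4, 5}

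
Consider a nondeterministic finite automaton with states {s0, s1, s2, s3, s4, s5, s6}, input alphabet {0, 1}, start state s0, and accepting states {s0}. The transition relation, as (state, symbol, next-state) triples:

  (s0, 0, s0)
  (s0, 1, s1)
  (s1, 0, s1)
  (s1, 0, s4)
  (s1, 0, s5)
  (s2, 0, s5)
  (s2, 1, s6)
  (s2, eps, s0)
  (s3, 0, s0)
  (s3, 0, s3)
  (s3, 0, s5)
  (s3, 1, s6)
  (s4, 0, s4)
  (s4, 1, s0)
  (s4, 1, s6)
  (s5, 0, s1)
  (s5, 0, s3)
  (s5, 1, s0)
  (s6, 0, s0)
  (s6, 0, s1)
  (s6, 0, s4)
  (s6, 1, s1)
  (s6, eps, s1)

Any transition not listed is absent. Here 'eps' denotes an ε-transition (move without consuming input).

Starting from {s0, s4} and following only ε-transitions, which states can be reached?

Begin with {s0, s4}.
No ε-moves leave this set, so the closure equals the set itself.

{s0, s4}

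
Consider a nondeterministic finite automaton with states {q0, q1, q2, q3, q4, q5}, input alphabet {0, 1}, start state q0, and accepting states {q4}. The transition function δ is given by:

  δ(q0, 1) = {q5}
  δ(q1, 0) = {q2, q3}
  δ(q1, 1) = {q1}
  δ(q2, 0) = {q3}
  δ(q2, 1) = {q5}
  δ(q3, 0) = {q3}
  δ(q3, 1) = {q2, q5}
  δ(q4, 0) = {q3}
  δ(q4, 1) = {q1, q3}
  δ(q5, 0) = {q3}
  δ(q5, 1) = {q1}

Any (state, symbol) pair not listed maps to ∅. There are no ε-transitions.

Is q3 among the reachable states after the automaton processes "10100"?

Yes

Start in {q0}.
Read '1': {q0} → {q5}.
Read '0': {q5} → {q3}.
Read '1': {q3} → {q2, q5}.
Read '0': {q2, q5} → {q3}.
Read '0': {q3} → {q3}.
State q3 is in {q3}.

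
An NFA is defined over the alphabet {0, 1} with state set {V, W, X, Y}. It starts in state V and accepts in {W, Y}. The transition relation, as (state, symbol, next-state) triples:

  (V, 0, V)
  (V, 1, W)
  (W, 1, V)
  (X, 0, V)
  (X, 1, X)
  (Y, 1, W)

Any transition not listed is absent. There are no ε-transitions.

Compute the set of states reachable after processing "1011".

∅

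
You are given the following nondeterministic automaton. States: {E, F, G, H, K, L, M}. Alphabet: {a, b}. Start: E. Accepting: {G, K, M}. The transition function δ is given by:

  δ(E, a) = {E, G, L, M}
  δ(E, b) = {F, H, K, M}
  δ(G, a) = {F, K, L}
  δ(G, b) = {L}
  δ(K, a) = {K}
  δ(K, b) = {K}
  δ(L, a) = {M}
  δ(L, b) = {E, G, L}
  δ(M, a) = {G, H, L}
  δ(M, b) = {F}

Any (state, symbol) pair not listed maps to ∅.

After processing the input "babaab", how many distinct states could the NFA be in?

Start in {E}.
Read 'b': E→{F, H, K, M}; now {F, H, K, M}.
Read 'a': F→∅, H→∅, K→{K}, M→{G, H, L}; now {G, H, K, L}.
Read 'b': G→{L}, H→∅, K→{K}, L→{E, G, L}; now {E, G, K, L}.
Read 'a': E→{E, G, L, M}, G→{F, K, L}, K→{K}, L→{M}; now {E, F, G, K, L, M}.
Read 'a': E→{E, G, L, M}, F→∅, G→{F, K, L}, K→{K}, L→{M}, M→{G, H, L}; now {E, F, G, H, K, L, M}.
Read 'b': E→{F, H, K, M}, F→∅, G→{L}, H→∅, K→{K}, L→{E, G, L}, M→{F}; now {E, F, G, H, K, L, M}.
That set has 7 states.

7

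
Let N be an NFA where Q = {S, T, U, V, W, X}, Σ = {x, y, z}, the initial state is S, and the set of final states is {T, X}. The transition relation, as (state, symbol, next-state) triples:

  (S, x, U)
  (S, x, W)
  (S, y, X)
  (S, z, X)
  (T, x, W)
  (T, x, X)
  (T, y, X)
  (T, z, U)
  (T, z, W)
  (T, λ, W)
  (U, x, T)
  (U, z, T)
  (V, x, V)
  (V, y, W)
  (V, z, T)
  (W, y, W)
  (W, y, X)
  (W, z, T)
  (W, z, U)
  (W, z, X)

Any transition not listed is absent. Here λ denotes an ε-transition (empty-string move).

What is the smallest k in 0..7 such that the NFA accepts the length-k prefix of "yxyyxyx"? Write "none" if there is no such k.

Start in {S}.
Read 'y': S→{X}; now {X}.
None of the earlier sets intersect F, but {X} does.

1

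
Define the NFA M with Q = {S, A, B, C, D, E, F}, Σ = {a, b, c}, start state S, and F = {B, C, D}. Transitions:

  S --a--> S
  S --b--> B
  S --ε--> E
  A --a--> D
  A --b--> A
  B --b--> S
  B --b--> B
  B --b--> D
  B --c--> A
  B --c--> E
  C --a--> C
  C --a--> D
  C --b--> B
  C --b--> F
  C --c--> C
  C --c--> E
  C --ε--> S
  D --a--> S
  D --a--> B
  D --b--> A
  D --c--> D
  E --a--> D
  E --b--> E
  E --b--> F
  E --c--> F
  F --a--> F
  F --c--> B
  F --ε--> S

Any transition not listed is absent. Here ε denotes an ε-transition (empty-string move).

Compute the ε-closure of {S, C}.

{S, C, E}

Begin with {S, C}.
ε-move S → E; add E.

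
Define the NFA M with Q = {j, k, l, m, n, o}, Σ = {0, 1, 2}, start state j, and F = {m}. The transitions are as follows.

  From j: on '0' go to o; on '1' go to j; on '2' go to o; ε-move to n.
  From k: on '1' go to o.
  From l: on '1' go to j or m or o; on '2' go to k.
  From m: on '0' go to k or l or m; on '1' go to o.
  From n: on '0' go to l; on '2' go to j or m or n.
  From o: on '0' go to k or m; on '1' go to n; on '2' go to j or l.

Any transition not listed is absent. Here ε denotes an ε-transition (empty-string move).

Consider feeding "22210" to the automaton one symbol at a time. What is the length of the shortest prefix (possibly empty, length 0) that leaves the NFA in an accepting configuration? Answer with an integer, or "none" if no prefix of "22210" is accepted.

Start: ε-closure({j}) = {j, n}.
Read '2': j→{o}, n→{j, m, n}; now {j, m, n, o}.
None of the earlier sets intersect F, but {j, m, n, o} does.

1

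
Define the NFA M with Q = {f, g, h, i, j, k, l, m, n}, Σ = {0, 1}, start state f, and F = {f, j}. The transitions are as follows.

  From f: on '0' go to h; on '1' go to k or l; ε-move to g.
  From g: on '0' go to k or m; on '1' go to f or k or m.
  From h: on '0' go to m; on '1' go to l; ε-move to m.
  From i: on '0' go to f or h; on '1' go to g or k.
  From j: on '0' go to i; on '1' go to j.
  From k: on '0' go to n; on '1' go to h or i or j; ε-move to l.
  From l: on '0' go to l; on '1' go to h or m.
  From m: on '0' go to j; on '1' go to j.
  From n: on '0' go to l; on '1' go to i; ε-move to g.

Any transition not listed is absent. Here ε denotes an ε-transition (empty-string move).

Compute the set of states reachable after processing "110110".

{f, g, h, i, j, k, l, m, n}

Start: ε-closure({f}) = {f, g}.
Read '1': f→{k, l}, g→{f, k, m}; union {f, k, l, m}; ε-closure = {f, g, k, l, m}.
Read '1': f→{k, l}, g→{f, k, m}, k→{h, i, j}, l→{h, m}, m→{j}; union {f, h, i, j, k, l, m}; ε-closure = {f, g, h, i, j, k, l, m}.
Read '0': f→{h}, g→{k, m}, h→{m}, i→{f, h}, j→{i}, k→{n}, l→{l}, m→{j}; union {f, h, i, j, k, l, m, n}; ε-closure = {f, g, h, i, j, k, l, m, n}.
Read '1': f→{k, l}, g→{f, k, m}, h→{l}, i→{g, k}, j→{j}, k→{h, i, j}, l→{h, m}, m→{j}, n→{i}; now {f, g, h, i, j, k, l, m}.
Read '1': f→{k, l}, g→{f, k, m}, h→{l}, i→{g, k}, j→{j}, k→{h, i, j}, l→{h, m}, m→{j}; now {f, g, h, i, j, k, l, m}.
Read '0': f→{h}, g→{k, m}, h→{m}, i→{f, h}, j→{i}, k→{n}, l→{l}, m→{j}; union {f, h, i, j, k, l, m, n}; ε-closure = {f, g, h, i, j, k, l, m, n}.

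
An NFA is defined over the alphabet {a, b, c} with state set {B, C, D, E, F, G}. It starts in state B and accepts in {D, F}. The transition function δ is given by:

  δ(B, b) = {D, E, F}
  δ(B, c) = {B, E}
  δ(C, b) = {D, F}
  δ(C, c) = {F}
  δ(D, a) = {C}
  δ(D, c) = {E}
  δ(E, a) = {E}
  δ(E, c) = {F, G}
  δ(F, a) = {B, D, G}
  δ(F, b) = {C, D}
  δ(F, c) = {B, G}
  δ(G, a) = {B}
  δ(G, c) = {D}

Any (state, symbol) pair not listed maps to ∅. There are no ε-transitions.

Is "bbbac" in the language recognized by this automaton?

Yes

Start in {B}.
Read 'b': {B} → {D, E, F}.
Read 'b': {D, E, F} → {C, D}.
Read 'b': {C, D} → {D, F}.
Read 'a': {D, F} → {B, C, D, G}.
Read 'c': {B, C, D, G} → {B, D, E, F}.
The final set {B, D, E, F} contains the accepting states D, F.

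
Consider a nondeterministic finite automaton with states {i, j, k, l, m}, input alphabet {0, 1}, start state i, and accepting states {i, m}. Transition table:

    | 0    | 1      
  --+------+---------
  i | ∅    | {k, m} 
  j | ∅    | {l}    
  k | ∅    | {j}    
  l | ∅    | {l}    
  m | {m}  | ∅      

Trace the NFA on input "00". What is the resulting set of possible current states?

∅

Start in {i}.
Read '0': i→∅; now ∅.
The set is empty and remains empty for the remaining 1 symbol.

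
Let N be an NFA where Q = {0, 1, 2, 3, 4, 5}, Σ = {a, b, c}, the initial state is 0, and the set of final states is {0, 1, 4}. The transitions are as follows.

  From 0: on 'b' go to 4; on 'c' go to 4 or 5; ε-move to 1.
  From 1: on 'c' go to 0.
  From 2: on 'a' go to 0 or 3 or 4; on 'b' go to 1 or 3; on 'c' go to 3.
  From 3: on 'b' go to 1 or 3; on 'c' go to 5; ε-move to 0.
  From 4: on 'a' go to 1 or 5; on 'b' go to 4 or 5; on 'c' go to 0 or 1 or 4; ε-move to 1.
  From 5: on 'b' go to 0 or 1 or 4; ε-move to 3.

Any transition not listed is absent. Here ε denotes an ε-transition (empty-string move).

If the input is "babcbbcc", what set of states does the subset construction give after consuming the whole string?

Start: ε-closure({0}) = {0, 1}.
Read 'b': 0→{4}, 1→∅; union {4}; ε-closure = {1, 4}.
Read 'a': 1→∅, 4→{1, 5}; union {1, 5}; ε-closure = {0, 1, 3, 5}.
Read 'b': 0→{4}, 1→∅, 3→{1, 3}, 5→{0, 1, 4}; now {0, 1, 3, 4}.
Read 'c': 0→{4, 5}, 1→{0}, 3→{5}, 4→{0, 1, 4}; union {0, 1, 4, 5}; ε-closure = {0, 1, 3, 4, 5}.
Read 'b': 0→{4}, 1→∅, 3→{1, 3}, 4→{4, 5}, 5→{0, 1, 4}; now {0, 1, 3, 4, 5}.
Read 'b': 0→{4}, 1→∅, 3→{1, 3}, 4→{4, 5}, 5→{0, 1, 4}; now {0, 1, 3, 4, 5}.
Read 'c': 0→{4, 5}, 1→{0}, 3→{5}, 4→{0, 1, 4}, 5→∅; union {0, 1, 4, 5}; ε-closure = {0, 1, 3, 4, 5}.
Read 'c': 0→{4, 5}, 1→{0}, 3→{5}, 4→{0, 1, 4}, 5→∅; union {0, 1, 4, 5}; ε-closure = {0, 1, 3, 4, 5}.

{0, 1, 3, 4, 5}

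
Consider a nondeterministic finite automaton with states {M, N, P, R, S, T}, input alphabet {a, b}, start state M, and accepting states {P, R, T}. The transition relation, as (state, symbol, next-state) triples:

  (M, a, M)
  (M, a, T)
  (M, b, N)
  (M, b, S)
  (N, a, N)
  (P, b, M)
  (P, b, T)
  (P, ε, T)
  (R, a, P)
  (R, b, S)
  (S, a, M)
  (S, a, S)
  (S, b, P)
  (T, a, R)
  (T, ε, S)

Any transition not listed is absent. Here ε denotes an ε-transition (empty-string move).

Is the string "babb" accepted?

Start in {M}.
Read 'b': {M} → {N, S}.
Read 'a': {N, S} → {M, N, S}.
Read 'b': {M, N, S} → {N, P, S, T}.
Read 'b': {N, P, S, T} → {M, P, S, T}.
The final set {M, P, S, T} contains the accepting states P, T.

Yes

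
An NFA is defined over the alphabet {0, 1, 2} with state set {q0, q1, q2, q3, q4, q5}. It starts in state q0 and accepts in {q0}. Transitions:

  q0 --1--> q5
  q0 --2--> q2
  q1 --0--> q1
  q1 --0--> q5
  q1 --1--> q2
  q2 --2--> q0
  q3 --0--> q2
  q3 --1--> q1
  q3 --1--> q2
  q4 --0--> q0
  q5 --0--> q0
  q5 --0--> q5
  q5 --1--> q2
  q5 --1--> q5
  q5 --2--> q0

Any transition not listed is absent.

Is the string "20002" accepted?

No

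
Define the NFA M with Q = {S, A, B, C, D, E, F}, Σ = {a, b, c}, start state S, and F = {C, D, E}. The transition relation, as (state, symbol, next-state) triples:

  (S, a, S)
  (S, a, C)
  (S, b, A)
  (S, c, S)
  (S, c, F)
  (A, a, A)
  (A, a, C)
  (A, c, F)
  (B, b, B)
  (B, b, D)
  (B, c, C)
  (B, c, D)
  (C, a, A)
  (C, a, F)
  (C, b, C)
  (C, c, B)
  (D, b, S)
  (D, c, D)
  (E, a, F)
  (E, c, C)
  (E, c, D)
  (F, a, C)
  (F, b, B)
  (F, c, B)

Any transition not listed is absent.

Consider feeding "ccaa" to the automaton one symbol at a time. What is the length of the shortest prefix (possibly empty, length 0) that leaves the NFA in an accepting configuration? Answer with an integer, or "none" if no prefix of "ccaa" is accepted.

Start in {S}.
Read 'c': {S} → {S, F}.
Read 'c': {S, F} → {S, B, F}.
Read 'a': {S, B, F} → {S, C}.
None of the earlier sets intersect F, but {S, C} does.

3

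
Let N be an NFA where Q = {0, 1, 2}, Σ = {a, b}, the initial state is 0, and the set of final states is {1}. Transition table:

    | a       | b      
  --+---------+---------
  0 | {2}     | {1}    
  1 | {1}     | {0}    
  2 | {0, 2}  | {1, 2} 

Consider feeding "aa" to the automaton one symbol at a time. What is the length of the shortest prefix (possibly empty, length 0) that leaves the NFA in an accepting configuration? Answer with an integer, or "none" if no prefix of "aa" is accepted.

none

Start in {0}.
Read 'a': {0} → {2}.
Read 'a': {2} → {0, 2}.
No reachable set along the way intersects F.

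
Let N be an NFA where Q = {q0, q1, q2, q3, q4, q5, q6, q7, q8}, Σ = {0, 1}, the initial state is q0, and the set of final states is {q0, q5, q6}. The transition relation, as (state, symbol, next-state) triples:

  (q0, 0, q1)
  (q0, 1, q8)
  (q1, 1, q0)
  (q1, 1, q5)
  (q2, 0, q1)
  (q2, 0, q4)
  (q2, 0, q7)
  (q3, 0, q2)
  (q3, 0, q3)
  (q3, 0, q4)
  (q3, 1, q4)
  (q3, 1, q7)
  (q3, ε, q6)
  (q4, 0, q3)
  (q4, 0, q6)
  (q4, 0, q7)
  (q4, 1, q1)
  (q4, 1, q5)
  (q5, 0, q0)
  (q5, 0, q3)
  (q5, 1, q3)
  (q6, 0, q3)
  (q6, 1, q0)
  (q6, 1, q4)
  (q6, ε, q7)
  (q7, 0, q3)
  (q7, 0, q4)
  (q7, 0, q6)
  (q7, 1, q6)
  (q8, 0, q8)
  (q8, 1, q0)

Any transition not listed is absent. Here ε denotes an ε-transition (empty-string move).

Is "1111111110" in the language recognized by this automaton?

No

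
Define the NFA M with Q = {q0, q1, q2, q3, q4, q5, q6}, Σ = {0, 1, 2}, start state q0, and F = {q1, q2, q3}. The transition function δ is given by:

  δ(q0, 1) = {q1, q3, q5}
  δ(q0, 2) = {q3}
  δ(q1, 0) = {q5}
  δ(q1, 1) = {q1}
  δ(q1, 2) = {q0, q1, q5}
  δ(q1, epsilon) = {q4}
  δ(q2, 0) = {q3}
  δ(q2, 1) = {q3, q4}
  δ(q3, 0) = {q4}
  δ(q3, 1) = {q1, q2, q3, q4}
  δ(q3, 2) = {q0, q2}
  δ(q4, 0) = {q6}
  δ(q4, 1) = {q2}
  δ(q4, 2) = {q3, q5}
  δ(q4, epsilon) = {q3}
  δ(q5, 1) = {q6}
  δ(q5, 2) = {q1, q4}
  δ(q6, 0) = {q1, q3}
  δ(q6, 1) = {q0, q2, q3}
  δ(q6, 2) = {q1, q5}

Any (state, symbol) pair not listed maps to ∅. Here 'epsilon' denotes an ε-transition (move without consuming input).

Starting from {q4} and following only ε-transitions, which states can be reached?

{q3, q4}

Begin with {q4}.
ε-move q4 → q3; add q3.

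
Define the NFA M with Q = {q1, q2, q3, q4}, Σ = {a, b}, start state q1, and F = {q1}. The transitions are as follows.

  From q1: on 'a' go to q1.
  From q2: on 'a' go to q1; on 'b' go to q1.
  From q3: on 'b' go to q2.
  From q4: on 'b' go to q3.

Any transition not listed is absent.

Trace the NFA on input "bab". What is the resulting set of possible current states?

∅

Start in {q1}.
Read 'b': q1→∅; now ∅.
The set is empty and remains empty for the remaining 2 symbols.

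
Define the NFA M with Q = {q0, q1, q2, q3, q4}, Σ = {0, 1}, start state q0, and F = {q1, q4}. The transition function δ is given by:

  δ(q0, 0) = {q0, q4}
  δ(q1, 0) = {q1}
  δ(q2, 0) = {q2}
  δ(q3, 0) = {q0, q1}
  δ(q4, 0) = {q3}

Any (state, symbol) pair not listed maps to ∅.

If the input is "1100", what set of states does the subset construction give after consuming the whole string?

Start in {q0}.
Read '1': q0→∅; now ∅.
The set is empty and remains empty for the remaining 3 symbols.

∅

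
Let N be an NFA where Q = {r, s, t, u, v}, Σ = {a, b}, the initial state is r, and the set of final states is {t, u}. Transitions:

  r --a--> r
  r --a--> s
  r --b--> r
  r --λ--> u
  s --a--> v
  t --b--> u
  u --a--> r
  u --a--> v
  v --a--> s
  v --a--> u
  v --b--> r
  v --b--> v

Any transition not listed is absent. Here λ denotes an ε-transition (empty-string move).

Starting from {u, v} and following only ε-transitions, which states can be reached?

{u, v}

Begin with {u, v}.
No ε-moves leave this set, so the closure equals the set itself.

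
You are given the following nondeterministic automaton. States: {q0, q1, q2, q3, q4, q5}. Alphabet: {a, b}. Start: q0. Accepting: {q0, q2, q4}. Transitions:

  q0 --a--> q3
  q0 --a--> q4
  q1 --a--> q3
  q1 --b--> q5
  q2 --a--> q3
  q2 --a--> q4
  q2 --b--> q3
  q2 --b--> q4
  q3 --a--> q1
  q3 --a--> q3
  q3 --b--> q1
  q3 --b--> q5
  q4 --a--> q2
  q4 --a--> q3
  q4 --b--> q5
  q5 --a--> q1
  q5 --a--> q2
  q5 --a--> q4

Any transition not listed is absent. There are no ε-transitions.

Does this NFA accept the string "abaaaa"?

Start in {q0}.
Read 'a': q0→{q3, q4}; now {q3, q4}.
Read 'b': q3→{q1, q5}, q4→{q5}; now {q1, q5}.
Read 'a': q1→{q3}, q5→{q1, q2, q4}; now {q1, q2, q3, q4}.
Read 'a': q1→{q3}, q2→{q3, q4}, q3→{q1, q3}, q4→{q2, q3}; now {q1, q2, q3, q4}.
Read 'a': q1→{q3}, q2→{q3, q4}, q3→{q1, q3}, q4→{q2, q3}; now {q1, q2, q3, q4}.
Read 'a': q1→{q3}, q2→{q3, q4}, q3→{q1, q3}, q4→{q2, q3}; now {q1, q2, q3, q4}.
The final set {q1, q2, q3, q4} contains the accepting states q2, q4.

Yes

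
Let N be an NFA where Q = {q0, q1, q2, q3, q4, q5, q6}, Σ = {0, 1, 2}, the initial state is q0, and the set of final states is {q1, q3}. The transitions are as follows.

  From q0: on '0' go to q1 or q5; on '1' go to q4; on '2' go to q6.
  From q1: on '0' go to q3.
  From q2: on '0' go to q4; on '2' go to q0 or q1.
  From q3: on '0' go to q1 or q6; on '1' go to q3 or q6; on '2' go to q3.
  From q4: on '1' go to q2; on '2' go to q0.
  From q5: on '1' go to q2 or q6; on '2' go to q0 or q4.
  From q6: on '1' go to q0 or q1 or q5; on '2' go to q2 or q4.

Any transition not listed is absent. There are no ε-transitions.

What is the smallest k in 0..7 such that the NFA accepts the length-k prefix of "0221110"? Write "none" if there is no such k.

Start in {q0}.
Read '0': {q0} → {q1, q5}.
None of the earlier sets intersect F, but {q1, q5} does.

1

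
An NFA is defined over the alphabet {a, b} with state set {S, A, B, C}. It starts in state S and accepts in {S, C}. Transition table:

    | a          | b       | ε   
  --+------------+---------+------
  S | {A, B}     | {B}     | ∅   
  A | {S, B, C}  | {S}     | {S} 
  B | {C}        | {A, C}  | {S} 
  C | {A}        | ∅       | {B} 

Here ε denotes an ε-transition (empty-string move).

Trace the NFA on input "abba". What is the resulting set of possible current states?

Start in {S}.
Read 'a': S→{A, B}; union {A, B}; ε-closure = {S, A, B}.
Read 'b': S→{B}, A→{S}, B→{A, C}; now {S, A, B, C}.
Read 'b': S→{B}, A→{S}, B→{A, C}, C→∅; now {S, A, B, C}.
Read 'a': S→{A, B}, A→{S, B, C}, B→{C}, C→{A}; now {S, A, B, C}.

{S, A, B, C}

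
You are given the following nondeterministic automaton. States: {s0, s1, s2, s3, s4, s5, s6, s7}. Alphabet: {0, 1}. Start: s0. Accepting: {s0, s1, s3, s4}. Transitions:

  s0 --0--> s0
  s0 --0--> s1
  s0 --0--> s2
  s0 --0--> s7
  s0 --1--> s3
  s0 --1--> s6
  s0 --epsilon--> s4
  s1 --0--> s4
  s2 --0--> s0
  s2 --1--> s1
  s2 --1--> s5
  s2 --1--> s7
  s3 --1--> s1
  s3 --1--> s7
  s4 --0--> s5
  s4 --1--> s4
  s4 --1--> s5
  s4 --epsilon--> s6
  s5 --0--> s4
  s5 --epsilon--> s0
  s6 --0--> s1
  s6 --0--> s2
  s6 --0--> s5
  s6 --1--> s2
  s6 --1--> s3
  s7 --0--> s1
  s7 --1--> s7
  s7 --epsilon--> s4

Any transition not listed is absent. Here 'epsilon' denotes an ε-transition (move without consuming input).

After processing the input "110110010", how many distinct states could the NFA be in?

7

Start: ε-closure({s0}) = {s0, s4, s6}.
Read '1': {s0, s4, s6} → {s0, s2, s3, s4, s5, s6}.
Read '1': {s0, s2, s3, s4, s5, s6} → {s0, s1, s2, s3, s4, s5, s6, s7}.
Read '0': {s0, s1, s2, s3, s4, s5, s6, s7} → {s0, s1, s2, s4, s5, s6, s7}.
Read '1': {s0, s1, s2, s4, s5, s6, s7} → {s0, s1, s2, s3, s4, s5, s6, s7}.
Read '1': {s0, s1, s2, s3, s4, s5, s6, s7} → {s0, s1, s2, s3, s4, s5, s6, s7}.
Read '0': {s0, s1, s2, s3, s4, s5, s6, s7} → {s0, s1, s2, s4, s5, s6, s7}.
Read '0': {s0, s1, s2, s4, s5, s6, s7} → {s0, s1, s2, s4, s5, s6, s7}.
Read '1': {s0, s1, s2, s4, s5, s6, s7} → {s0, s1, s2, s3, s4, s5, s6, s7}.
Read '0': {s0, s1, s2, s3, s4, s5, s6, s7} → {s0, s1, s2, s4, s5, s6, s7}.
That set has 7 states.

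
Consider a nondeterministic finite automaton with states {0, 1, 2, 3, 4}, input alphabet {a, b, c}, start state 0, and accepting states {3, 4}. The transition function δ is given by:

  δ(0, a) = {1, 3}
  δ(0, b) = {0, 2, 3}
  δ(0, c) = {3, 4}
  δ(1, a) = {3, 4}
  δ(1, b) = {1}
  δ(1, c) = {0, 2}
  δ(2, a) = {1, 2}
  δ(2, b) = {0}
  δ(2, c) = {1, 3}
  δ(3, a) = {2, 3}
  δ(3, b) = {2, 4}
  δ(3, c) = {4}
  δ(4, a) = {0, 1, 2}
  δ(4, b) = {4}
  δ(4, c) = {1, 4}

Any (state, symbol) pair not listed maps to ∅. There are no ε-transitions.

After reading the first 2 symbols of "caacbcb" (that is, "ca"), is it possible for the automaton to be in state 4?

No

Start in {0}.
Read 'c': 0→{3, 4}; now {3, 4}.
Read 'a': 3→{2, 3}, 4→{0, 1, 2}; now {0, 1, 2, 3}.
State 4 is not in {0, 1, 2, 3}.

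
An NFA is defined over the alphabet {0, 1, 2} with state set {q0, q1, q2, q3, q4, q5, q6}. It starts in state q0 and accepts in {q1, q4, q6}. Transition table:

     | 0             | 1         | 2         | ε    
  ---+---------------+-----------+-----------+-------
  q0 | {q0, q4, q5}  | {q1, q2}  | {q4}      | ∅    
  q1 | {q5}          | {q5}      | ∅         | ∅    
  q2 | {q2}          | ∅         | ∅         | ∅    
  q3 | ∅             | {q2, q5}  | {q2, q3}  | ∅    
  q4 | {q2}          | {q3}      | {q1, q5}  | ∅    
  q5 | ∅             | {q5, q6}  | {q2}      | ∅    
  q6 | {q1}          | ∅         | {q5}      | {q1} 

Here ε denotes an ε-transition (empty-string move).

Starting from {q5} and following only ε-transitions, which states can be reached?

{q5}

Begin with {q5}.
No ε-moves leave this set, so the closure equals the set itself.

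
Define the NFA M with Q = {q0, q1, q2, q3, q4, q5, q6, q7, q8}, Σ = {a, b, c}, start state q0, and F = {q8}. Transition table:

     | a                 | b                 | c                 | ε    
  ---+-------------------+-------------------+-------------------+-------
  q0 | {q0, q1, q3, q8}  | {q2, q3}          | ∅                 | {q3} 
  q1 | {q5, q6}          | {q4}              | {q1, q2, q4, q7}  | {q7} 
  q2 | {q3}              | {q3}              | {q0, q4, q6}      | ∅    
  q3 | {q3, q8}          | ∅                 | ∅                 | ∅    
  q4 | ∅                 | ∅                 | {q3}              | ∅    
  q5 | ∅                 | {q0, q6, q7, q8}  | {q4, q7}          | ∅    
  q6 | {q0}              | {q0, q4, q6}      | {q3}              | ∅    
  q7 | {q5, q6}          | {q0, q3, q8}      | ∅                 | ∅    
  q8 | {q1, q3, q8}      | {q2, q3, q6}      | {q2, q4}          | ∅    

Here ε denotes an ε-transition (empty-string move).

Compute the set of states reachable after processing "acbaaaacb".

{q0, q3, q4, q8}

Start: ε-closure({q0}) = {q0, q3}.
Read 'a': q0→{q0, q1, q3, q8}, q3→{q3, q8}; union {q0, q1, q3, q8}; ε-closure = {q0, q1, q3, q7, q8}.
Read 'c': q0→∅, q1→{q1, q2, q4, q7}, q3→∅, q7→∅, q8→{q2, q4}; now {q1, q2, q4, q7}.
Read 'b': q1→{q4}, q2→{q3}, q4→∅, q7→{q0, q3, q8}; now {q0, q3, q4, q8}.
Read 'a': q0→{q0, q1, q3, q8}, q3→{q3, q8}, q4→∅, q8→{q1, q3, q8}; union {q0, q1, q3, q8}; ε-closure = {q0, q1, q3, q7, q8}.
Read 'a': q0→{q0, q1, q3, q8}, q1→{q5, q6}, q3→{q3, q8}, q7→{q5, q6}, q8→{q1, q3, q8}; union {q0, q1, q3, q5, q6, q8}; ε-closure = {q0, q1, q3, q5, q6, q7, q8}.
Read 'a': q0→{q0, q1, q3, q8}, q1→{q5, q6}, q3→{q3, q8}, q5→∅, q6→{q0}, q7→{q5, q6}, q8→{q1, q3, q8}; union {q0, q1, q3, q5, q6, q8}; ε-closure = {q0, q1, q3, q5, q6, q7, q8}.
Read 'a': q0→{q0, q1, q3, q8}, q1→{q5, q6}, q3→{q3, q8}, q5→∅, q6→{q0}, q7→{q5, q6}, q8→{q1, q3, q8}; union {q0, q1, q3, q5, q6, q8}; ε-closure = {q0, q1, q3, q5, q6, q7, q8}.
Read 'c': q0→∅, q1→{q1, q2, q4, q7}, q3→∅, q5→{q4, q7}, q6→{q3}, q7→∅, q8→{q2, q4}; now {q1, q2, q3, q4, q7}.
Read 'b': q1→{q4}, q2→{q3}, q3→∅, q4→∅, q7→{q0, q3, q8}; now {q0, q3, q4, q8}.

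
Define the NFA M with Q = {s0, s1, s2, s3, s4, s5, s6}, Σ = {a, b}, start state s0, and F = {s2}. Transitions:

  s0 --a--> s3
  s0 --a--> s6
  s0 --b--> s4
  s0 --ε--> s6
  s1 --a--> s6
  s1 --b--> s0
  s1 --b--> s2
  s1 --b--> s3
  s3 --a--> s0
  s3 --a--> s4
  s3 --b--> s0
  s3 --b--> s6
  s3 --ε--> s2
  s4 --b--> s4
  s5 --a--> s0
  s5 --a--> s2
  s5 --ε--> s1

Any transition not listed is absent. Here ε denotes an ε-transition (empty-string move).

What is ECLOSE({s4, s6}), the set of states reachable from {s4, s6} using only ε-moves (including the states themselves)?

{s4, s6}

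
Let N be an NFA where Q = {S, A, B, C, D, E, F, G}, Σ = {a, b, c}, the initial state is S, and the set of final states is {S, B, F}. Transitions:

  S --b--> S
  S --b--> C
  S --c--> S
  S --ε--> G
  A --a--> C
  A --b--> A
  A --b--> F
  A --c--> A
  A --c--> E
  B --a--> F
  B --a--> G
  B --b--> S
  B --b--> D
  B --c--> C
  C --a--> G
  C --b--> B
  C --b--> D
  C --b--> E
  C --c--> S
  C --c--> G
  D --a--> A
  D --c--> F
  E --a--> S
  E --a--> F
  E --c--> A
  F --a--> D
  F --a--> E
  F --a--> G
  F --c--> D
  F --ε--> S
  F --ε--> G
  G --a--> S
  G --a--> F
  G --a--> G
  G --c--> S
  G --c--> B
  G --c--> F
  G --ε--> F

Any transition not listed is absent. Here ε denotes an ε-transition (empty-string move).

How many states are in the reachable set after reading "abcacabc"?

8

Start: ε-closure({S}) = {S, F, G}.
Read 'a': S→∅, F→{D, E, G}, G→{S, F, G}; now {S, D, E, F, G}.
Read 'b': S→{S, C}, D→∅, E→∅, F→∅, G→∅; union {S, C}; ε-closure = {S, C, F, G}.
Read 'c': S→{S}, C→{S, G}, F→{D}, G→{S, B, F}; now {S, B, D, F, G}.
Read 'a': S→∅, B→{F, G}, D→{A}, F→{D, E, G}, G→{S, F, G}; now {S, A, D, E, F, G}.
Read 'c': S→{S}, A→{A, E}, D→{F}, E→{A}, F→{D}, G→{S, B, F}; union {S, A, B, D, E, F}; ε-closure = {S, A, B, D, E, F, G}.
Read 'a': S→∅, A→{C}, B→{F, G}, D→{A}, E→{S, F}, F→{D, E, G}, G→{S, F, G}; now {S, A, C, D, E, F, G}.
Read 'b': S→{S, C}, A→{A, F}, C→{B, D, E}, D→∅, E→∅, F→∅, G→∅; union {S, A, B, C, D, E, F}; ε-closure = {S, A, B, C, D, E, F, G}.
Read 'c': S→{S}, A→{A, E}, B→{C}, C→{S, G}, D→{F}, E→{A}, F→{D}, G→{S, B, F}; now {S, A, B, C, D, E, F, G}.
That set has 8 states.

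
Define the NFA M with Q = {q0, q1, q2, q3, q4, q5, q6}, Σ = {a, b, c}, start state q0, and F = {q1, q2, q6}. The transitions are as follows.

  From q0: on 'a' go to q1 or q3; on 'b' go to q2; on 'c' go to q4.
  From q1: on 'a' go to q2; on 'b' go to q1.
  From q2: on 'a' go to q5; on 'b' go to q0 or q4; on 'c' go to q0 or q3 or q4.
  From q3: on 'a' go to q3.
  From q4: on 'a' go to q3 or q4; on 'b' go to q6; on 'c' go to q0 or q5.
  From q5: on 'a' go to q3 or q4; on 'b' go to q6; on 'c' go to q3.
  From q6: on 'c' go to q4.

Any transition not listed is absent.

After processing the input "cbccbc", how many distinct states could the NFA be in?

Start in {q0}.
Read 'c': {q0} → {q4}.
Read 'b': {q4} → {q6}.
Read 'c': {q6} → {q4}.
Read 'c': {q4} → {q0, q5}.
Read 'b': {q0, q5} → {q2, q6}.
Read 'c': {q2, q6} → {q0, q3, q4}.
That set has 3 states.

3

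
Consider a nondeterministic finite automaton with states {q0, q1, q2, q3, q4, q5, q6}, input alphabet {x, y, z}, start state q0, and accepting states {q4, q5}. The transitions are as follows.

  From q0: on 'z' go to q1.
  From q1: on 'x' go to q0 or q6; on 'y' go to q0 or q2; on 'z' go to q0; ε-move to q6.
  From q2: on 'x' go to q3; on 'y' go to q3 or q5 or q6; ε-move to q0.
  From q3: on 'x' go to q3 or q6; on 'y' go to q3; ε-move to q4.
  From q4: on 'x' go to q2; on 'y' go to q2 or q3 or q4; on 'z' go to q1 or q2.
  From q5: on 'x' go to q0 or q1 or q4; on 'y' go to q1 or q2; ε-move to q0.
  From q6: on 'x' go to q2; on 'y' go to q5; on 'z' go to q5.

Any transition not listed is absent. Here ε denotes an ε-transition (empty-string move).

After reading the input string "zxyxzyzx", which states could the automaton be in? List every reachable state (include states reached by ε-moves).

{q0, q1, q2, q3, q4, q6}

Start in {q0}.
Read 'z': q0→{q1}; union {q1}; ε-closure = {q1, q6}.
Read 'x': q1→{q0, q6}, q6→{q2}; now {q0, q2, q6}.
Read 'y': q0→∅, q2→{q3, q5, q6}, q6→{q5}; union {q3, q5, q6}; ε-closure = {q0, q3, q4, q5, q6}.
Read 'x': q0→∅, q3→{q3, q6}, q4→{q2}, q5→{q0, q1, q4}, q6→{q2}; now {q0, q1, q2, q3, q4, q6}.
Read 'z': q0→{q1}, q1→{q0}, q2→∅, q3→∅, q4→{q1, q2}, q6→{q5}; union {q0, q1, q2, q5}; ε-closure = {q0, q1, q2, q5, q6}.
Read 'y': q0→∅, q1→{q0, q2}, q2→{q3, q5, q6}, q5→{q1, q2}, q6→{q5}; union {q0, q1, q2, q3, q5, q6}; ε-closure = {q0, q1, q2, q3, q4, q5, q6}.
Read 'z': q0→{q1}, q1→{q0}, q2→∅, q3→∅, q4→{q1, q2}, q5→∅, q6→{q5}; union {q0, q1, q2, q5}; ε-closure = {q0, q1, q2, q5, q6}.
Read 'x': q0→∅, q1→{q0, q6}, q2→{q3}, q5→{q0, q1, q4}, q6→{q2}; now {q0, q1, q2, q3, q4, q6}.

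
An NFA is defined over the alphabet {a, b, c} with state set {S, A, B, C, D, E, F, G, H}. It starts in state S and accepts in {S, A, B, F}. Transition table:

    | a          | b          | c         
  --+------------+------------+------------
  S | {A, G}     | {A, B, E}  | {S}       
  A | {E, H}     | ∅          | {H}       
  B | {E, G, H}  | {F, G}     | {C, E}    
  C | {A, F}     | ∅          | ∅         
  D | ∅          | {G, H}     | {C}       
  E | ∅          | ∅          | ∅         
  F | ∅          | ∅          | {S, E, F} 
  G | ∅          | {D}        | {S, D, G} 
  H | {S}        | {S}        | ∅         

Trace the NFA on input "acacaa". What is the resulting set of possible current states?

{A, E, G, H}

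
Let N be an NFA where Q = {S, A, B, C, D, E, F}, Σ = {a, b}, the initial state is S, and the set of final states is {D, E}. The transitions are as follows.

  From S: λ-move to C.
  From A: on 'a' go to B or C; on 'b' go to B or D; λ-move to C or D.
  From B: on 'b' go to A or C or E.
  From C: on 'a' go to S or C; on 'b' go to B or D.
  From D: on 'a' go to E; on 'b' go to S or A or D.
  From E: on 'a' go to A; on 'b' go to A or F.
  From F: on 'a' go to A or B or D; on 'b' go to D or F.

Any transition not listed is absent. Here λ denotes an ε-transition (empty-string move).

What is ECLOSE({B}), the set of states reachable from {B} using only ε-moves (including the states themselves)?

{B}

Begin with {B}.
No ε-moves leave this set, so the closure equals the set itself.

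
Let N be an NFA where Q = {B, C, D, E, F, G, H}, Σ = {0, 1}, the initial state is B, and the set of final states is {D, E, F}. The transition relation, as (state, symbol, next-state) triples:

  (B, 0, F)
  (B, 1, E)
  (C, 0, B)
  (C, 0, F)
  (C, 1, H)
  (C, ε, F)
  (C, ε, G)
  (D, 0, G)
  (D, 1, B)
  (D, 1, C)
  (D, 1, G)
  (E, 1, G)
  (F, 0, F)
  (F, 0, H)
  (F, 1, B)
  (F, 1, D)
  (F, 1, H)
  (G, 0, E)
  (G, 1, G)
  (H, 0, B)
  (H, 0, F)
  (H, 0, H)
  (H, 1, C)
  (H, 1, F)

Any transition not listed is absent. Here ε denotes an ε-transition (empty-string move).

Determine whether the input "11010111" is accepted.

No

Start in {B}.
Read '1': {B} → {E}.
Read '1': {E} → {G}.
Read '0': {G} → {E}.
Read '1': {E} → {G}.
Read '0': {G} → {E}.
Read '1': {E} → {G}.
Read '1': {G} → {G}.
Read '1': {G} → {G}.
The final set {G} contains no accepting state.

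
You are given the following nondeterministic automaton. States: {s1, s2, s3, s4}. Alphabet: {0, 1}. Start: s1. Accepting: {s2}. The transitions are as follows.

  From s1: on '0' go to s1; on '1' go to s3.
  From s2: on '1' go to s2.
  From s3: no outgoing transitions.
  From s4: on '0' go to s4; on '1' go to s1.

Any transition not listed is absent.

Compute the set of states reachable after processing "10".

Start in {s1}.
Read '1': {s1} → {s3}.
Read '0': {s3} → ∅.

∅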